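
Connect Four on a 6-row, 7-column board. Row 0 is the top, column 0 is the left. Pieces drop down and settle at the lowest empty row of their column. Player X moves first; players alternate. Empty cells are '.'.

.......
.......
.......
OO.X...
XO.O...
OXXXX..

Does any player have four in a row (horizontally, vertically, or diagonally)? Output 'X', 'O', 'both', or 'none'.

X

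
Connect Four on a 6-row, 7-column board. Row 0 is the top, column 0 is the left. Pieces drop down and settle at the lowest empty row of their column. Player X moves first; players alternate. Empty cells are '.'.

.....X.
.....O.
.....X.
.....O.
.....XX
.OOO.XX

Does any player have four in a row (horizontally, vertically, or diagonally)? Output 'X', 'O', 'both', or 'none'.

none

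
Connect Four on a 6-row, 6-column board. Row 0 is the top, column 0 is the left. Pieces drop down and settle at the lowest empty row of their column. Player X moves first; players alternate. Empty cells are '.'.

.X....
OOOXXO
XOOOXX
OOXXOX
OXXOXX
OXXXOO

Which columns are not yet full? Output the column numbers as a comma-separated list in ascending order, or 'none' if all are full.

Answer: 0,2,3,4,5

Derivation:
col 0: top cell = '.' → open
col 1: top cell = 'X' → FULL
col 2: top cell = '.' → open
col 3: top cell = '.' → open
col 4: top cell = '.' → open
col 5: top cell = '.' → open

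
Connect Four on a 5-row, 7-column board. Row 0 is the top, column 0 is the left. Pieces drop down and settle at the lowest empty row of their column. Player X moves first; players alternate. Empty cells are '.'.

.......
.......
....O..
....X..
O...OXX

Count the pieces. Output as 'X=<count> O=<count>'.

X=3 O=3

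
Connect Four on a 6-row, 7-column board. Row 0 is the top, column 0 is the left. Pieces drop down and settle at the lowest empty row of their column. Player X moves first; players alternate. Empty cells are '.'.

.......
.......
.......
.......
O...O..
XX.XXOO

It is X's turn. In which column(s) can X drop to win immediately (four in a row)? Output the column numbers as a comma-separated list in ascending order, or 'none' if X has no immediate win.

Answer: 2

Derivation:
col 0: drop X → no win
col 1: drop X → no win
col 2: drop X → WIN!
col 3: drop X → no win
col 4: drop X → no win
col 5: drop X → no win
col 6: drop X → no win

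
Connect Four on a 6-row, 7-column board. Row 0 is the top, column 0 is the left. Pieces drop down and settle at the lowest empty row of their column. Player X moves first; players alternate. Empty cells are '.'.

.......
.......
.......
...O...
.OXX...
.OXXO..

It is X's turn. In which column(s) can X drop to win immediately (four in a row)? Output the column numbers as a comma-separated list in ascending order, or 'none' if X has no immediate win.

Answer: none

Derivation:
col 0: drop X → no win
col 1: drop X → no win
col 2: drop X → no win
col 3: drop X → no win
col 4: drop X → no win
col 5: drop X → no win
col 6: drop X → no win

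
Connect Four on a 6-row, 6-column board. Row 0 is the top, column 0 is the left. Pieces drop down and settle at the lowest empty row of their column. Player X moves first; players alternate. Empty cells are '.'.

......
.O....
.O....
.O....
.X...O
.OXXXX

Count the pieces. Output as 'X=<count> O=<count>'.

X=5 O=5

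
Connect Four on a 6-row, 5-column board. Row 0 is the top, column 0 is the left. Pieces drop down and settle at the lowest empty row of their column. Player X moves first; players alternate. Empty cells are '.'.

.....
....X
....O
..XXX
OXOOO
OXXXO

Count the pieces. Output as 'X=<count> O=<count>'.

X=8 O=7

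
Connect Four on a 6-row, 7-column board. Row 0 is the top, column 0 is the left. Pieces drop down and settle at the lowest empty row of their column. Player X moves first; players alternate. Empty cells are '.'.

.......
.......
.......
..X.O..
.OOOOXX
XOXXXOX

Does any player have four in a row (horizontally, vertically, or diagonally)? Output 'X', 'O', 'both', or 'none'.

O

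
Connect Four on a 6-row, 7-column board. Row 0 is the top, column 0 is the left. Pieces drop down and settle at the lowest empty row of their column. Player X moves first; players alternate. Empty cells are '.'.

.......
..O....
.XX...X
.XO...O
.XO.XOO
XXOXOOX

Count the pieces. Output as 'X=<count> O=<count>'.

X=10 O=9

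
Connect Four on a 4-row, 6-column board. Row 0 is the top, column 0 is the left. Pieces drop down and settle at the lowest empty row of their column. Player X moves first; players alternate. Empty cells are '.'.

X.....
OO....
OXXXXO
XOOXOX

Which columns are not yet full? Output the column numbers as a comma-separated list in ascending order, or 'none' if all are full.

col 0: top cell = 'X' → FULL
col 1: top cell = '.' → open
col 2: top cell = '.' → open
col 3: top cell = '.' → open
col 4: top cell = '.' → open
col 5: top cell = '.' → open

Answer: 1,2,3,4,5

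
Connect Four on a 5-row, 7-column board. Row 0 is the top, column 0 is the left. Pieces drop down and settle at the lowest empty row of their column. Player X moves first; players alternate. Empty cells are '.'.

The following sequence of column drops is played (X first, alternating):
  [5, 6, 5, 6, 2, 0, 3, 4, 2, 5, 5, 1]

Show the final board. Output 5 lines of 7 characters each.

Answer: .......
.....X.
.....O.
..X..XO
OOXXOXO

Derivation:
Move 1: X drops in col 5, lands at row 4
Move 2: O drops in col 6, lands at row 4
Move 3: X drops in col 5, lands at row 3
Move 4: O drops in col 6, lands at row 3
Move 5: X drops in col 2, lands at row 4
Move 6: O drops in col 0, lands at row 4
Move 7: X drops in col 3, lands at row 4
Move 8: O drops in col 4, lands at row 4
Move 9: X drops in col 2, lands at row 3
Move 10: O drops in col 5, lands at row 2
Move 11: X drops in col 5, lands at row 1
Move 12: O drops in col 1, lands at row 4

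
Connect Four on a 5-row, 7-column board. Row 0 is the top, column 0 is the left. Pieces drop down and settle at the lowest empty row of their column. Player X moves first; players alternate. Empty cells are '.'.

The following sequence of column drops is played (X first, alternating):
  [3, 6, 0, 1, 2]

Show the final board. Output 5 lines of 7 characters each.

Answer: .......
.......
.......
.......
XOXX..O

Derivation:
Move 1: X drops in col 3, lands at row 4
Move 2: O drops in col 6, lands at row 4
Move 3: X drops in col 0, lands at row 4
Move 4: O drops in col 1, lands at row 4
Move 5: X drops in col 2, lands at row 4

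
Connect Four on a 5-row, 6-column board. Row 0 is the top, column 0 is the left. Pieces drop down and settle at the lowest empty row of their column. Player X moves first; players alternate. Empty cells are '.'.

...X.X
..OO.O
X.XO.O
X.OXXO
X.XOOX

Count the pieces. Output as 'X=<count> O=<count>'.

X=10 O=9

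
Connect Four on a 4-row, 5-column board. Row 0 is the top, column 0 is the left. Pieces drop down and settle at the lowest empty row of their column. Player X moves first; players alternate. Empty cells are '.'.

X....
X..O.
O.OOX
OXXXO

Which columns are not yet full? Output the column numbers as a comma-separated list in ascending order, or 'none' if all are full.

Answer: 1,2,3,4

Derivation:
col 0: top cell = 'X' → FULL
col 1: top cell = '.' → open
col 2: top cell = '.' → open
col 3: top cell = '.' → open
col 4: top cell = '.' → open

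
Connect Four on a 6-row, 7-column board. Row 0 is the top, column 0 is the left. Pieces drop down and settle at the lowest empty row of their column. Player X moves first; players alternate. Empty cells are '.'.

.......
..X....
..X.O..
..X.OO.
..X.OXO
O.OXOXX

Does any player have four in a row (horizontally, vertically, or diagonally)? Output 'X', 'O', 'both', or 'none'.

both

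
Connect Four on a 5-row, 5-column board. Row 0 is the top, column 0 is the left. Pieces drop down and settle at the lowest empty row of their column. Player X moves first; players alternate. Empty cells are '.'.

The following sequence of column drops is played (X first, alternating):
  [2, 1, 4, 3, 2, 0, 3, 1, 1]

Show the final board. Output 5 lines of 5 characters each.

Move 1: X drops in col 2, lands at row 4
Move 2: O drops in col 1, lands at row 4
Move 3: X drops in col 4, lands at row 4
Move 4: O drops in col 3, lands at row 4
Move 5: X drops in col 2, lands at row 3
Move 6: O drops in col 0, lands at row 4
Move 7: X drops in col 3, lands at row 3
Move 8: O drops in col 1, lands at row 3
Move 9: X drops in col 1, lands at row 2

Answer: .....
.....
.X...
.OXX.
OOXOX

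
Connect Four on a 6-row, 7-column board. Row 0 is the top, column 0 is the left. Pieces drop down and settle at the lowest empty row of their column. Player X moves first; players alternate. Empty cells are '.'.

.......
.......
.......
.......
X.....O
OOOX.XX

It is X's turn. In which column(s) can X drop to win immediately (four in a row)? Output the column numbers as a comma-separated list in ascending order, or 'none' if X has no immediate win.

col 0: drop X → no win
col 1: drop X → no win
col 2: drop X → no win
col 3: drop X → no win
col 4: drop X → WIN!
col 5: drop X → no win
col 6: drop X → no win

Answer: 4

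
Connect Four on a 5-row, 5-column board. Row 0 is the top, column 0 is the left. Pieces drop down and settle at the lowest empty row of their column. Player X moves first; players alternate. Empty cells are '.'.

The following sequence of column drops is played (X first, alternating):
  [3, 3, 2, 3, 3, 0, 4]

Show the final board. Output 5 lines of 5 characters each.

Move 1: X drops in col 3, lands at row 4
Move 2: O drops in col 3, lands at row 3
Move 3: X drops in col 2, lands at row 4
Move 4: O drops in col 3, lands at row 2
Move 5: X drops in col 3, lands at row 1
Move 6: O drops in col 0, lands at row 4
Move 7: X drops in col 4, lands at row 4

Answer: .....
...X.
...O.
...O.
O.XXX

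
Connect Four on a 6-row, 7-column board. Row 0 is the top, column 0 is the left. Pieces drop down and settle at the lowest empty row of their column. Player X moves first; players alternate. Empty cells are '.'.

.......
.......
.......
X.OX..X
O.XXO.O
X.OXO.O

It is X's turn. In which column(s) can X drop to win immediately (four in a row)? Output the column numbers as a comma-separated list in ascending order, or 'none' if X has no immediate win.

Answer: 3

Derivation:
col 0: drop X → no win
col 1: drop X → no win
col 2: drop X → no win
col 3: drop X → WIN!
col 4: drop X → no win
col 5: drop X → no win
col 6: drop X → no win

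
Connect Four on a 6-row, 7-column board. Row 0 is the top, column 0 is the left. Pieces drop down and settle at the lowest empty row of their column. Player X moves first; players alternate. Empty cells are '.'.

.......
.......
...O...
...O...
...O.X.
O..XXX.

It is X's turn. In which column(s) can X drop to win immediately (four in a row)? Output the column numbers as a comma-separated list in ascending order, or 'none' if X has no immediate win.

Answer: 2,6

Derivation:
col 0: drop X → no win
col 1: drop X → no win
col 2: drop X → WIN!
col 3: drop X → no win
col 4: drop X → no win
col 5: drop X → no win
col 6: drop X → WIN!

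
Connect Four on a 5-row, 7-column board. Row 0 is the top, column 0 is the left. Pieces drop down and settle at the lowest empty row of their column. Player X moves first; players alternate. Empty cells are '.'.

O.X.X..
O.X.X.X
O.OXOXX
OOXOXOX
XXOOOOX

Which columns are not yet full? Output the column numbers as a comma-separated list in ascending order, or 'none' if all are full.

col 0: top cell = 'O' → FULL
col 1: top cell = '.' → open
col 2: top cell = 'X' → FULL
col 3: top cell = '.' → open
col 4: top cell = 'X' → FULL
col 5: top cell = '.' → open
col 6: top cell = '.' → open

Answer: 1,3,5,6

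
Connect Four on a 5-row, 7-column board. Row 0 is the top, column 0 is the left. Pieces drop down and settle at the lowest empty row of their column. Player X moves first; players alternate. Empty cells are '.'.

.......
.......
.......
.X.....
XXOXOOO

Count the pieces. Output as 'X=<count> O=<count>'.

X=4 O=4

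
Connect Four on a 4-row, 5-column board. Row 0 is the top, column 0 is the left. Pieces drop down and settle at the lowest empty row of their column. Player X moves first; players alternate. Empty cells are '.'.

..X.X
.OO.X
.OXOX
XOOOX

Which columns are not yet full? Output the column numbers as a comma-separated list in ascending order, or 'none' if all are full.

Answer: 0,1,3

Derivation:
col 0: top cell = '.' → open
col 1: top cell = '.' → open
col 2: top cell = 'X' → FULL
col 3: top cell = '.' → open
col 4: top cell = 'X' → FULL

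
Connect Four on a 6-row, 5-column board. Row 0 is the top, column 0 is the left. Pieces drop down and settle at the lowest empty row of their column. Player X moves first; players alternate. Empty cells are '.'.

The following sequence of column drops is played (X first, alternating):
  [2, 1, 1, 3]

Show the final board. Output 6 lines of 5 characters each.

Move 1: X drops in col 2, lands at row 5
Move 2: O drops in col 1, lands at row 5
Move 3: X drops in col 1, lands at row 4
Move 4: O drops in col 3, lands at row 5

Answer: .....
.....
.....
.....
.X...
.OXO.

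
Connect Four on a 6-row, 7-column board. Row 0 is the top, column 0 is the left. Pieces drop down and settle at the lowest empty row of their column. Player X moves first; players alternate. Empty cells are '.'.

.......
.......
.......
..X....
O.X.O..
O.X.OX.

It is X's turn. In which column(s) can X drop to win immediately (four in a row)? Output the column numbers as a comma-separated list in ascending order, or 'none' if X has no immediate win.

Answer: 2

Derivation:
col 0: drop X → no win
col 1: drop X → no win
col 2: drop X → WIN!
col 3: drop X → no win
col 4: drop X → no win
col 5: drop X → no win
col 6: drop X → no win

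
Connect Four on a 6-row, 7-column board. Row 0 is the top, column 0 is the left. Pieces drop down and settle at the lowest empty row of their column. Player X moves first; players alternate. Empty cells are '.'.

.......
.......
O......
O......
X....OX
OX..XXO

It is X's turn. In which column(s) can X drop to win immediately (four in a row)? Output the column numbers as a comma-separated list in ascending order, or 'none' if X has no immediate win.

Answer: none

Derivation:
col 0: drop X → no win
col 1: drop X → no win
col 2: drop X → no win
col 3: drop X → no win
col 4: drop X → no win
col 5: drop X → no win
col 6: drop X → no win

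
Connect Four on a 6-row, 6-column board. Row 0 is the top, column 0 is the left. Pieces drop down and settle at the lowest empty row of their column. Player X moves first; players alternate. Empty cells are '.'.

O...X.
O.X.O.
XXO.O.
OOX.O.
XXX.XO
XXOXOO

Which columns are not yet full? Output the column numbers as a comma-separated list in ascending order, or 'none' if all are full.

Answer: 1,2,3,5

Derivation:
col 0: top cell = 'O' → FULL
col 1: top cell = '.' → open
col 2: top cell = '.' → open
col 3: top cell = '.' → open
col 4: top cell = 'X' → FULL
col 5: top cell = '.' → open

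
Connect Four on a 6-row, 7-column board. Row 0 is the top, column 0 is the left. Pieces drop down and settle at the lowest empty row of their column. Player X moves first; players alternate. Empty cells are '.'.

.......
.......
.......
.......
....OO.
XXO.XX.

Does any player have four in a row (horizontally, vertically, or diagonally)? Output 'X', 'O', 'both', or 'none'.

none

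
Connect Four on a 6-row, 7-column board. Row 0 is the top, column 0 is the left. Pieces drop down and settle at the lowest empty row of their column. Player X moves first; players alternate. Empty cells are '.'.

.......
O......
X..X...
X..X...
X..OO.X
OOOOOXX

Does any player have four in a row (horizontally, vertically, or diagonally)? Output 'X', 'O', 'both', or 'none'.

O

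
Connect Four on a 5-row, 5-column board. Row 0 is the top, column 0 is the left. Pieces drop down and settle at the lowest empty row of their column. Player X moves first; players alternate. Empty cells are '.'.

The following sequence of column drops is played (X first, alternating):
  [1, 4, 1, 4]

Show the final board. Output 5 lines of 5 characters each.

Move 1: X drops in col 1, lands at row 4
Move 2: O drops in col 4, lands at row 4
Move 3: X drops in col 1, lands at row 3
Move 4: O drops in col 4, lands at row 3

Answer: .....
.....
.....
.X..O
.X..O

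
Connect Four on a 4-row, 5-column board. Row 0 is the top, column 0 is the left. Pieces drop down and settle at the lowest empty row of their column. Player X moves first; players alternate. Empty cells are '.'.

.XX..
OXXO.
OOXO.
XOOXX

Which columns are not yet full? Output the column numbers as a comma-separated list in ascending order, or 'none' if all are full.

col 0: top cell = '.' → open
col 1: top cell = 'X' → FULL
col 2: top cell = 'X' → FULL
col 3: top cell = '.' → open
col 4: top cell = '.' → open

Answer: 0,3,4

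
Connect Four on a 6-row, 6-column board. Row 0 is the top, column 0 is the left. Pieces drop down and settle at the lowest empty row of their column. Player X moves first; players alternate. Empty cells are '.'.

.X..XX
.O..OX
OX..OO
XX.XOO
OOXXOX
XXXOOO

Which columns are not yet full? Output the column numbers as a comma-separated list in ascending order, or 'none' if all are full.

Answer: 0,2,3

Derivation:
col 0: top cell = '.' → open
col 1: top cell = 'X' → FULL
col 2: top cell = '.' → open
col 3: top cell = '.' → open
col 4: top cell = 'X' → FULL
col 5: top cell = 'X' → FULL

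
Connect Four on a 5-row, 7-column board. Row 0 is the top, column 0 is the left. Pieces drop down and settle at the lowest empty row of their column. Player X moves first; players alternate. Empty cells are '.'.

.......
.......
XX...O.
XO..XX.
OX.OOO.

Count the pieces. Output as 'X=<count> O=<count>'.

X=6 O=6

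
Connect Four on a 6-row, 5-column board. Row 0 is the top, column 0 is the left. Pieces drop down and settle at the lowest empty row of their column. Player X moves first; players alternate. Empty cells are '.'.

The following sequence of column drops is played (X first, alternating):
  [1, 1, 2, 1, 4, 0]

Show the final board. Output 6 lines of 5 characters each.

Answer: .....
.....
.....
.O...
.O...
OXX.X

Derivation:
Move 1: X drops in col 1, lands at row 5
Move 2: O drops in col 1, lands at row 4
Move 3: X drops in col 2, lands at row 5
Move 4: O drops in col 1, lands at row 3
Move 5: X drops in col 4, lands at row 5
Move 6: O drops in col 0, lands at row 5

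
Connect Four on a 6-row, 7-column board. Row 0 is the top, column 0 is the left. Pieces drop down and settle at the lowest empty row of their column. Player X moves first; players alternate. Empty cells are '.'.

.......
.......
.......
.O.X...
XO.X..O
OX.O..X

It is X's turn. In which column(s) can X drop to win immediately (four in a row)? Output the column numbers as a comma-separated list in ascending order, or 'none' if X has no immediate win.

col 0: drop X → no win
col 1: drop X → no win
col 2: drop X → no win
col 3: drop X → no win
col 4: drop X → no win
col 5: drop X → no win
col 6: drop X → no win

Answer: none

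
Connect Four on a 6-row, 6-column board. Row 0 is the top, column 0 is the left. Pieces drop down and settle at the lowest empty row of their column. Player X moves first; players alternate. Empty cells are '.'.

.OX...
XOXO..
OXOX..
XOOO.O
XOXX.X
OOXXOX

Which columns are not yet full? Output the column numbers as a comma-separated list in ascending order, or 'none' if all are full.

col 0: top cell = '.' → open
col 1: top cell = 'O' → FULL
col 2: top cell = 'X' → FULL
col 3: top cell = '.' → open
col 4: top cell = '.' → open
col 5: top cell = '.' → open

Answer: 0,3,4,5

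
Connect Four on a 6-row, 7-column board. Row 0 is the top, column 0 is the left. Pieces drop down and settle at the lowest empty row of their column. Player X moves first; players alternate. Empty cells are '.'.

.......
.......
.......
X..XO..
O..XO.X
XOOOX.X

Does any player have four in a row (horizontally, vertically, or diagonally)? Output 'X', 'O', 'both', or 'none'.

none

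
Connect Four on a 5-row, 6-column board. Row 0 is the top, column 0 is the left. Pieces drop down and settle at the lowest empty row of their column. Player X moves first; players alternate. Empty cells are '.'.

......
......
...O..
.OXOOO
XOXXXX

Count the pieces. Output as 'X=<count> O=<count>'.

X=6 O=6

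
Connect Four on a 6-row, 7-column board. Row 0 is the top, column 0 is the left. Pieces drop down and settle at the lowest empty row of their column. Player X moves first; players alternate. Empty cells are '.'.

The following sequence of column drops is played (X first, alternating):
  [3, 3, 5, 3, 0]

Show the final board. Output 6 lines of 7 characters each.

Move 1: X drops in col 3, lands at row 5
Move 2: O drops in col 3, lands at row 4
Move 3: X drops in col 5, lands at row 5
Move 4: O drops in col 3, lands at row 3
Move 5: X drops in col 0, lands at row 5

Answer: .......
.......
.......
...O...
...O...
X..X.X.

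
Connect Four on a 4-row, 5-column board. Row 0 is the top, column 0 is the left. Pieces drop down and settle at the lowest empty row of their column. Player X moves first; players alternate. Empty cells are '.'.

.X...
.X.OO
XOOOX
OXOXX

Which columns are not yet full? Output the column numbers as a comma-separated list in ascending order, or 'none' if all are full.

Answer: 0,2,3,4

Derivation:
col 0: top cell = '.' → open
col 1: top cell = 'X' → FULL
col 2: top cell = '.' → open
col 3: top cell = '.' → open
col 4: top cell = '.' → open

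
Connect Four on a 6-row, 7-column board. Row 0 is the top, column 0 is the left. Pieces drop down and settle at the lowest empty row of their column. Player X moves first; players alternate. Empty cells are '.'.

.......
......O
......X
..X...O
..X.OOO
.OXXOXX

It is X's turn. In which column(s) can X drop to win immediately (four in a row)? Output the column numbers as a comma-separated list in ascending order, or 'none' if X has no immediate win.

col 0: drop X → no win
col 1: drop X → no win
col 2: drop X → WIN!
col 3: drop X → no win
col 4: drop X → no win
col 5: drop X → no win
col 6: drop X → no win

Answer: 2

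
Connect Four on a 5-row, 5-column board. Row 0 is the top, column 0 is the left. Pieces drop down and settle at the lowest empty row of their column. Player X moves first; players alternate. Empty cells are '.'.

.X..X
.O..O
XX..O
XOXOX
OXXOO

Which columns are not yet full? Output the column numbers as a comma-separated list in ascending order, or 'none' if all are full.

Answer: 0,2,3

Derivation:
col 0: top cell = '.' → open
col 1: top cell = 'X' → FULL
col 2: top cell = '.' → open
col 3: top cell = '.' → open
col 4: top cell = 'X' → FULL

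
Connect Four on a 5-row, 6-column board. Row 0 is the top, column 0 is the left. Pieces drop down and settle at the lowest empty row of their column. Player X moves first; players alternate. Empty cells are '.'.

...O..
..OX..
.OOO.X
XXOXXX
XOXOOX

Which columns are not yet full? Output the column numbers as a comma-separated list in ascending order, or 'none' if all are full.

Answer: 0,1,2,4,5

Derivation:
col 0: top cell = '.' → open
col 1: top cell = '.' → open
col 2: top cell = '.' → open
col 3: top cell = 'O' → FULL
col 4: top cell = '.' → open
col 5: top cell = '.' → open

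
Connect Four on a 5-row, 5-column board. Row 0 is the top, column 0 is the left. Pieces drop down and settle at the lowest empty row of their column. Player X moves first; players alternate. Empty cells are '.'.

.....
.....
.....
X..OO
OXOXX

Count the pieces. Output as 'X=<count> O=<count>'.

X=4 O=4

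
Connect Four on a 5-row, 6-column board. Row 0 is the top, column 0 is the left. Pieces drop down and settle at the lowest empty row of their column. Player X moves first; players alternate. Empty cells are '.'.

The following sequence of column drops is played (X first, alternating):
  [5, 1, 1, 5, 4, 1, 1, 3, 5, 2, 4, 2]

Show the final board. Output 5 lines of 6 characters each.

Move 1: X drops in col 5, lands at row 4
Move 2: O drops in col 1, lands at row 4
Move 3: X drops in col 1, lands at row 3
Move 4: O drops in col 5, lands at row 3
Move 5: X drops in col 4, lands at row 4
Move 6: O drops in col 1, lands at row 2
Move 7: X drops in col 1, lands at row 1
Move 8: O drops in col 3, lands at row 4
Move 9: X drops in col 5, lands at row 2
Move 10: O drops in col 2, lands at row 4
Move 11: X drops in col 4, lands at row 3
Move 12: O drops in col 2, lands at row 3

Answer: ......
.X....
.O...X
.XO.XO
.OOOXX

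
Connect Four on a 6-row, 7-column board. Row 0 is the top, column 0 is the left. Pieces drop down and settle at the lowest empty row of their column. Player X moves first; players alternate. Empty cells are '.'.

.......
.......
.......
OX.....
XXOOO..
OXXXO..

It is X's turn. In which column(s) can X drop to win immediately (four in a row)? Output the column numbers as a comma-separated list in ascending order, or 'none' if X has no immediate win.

col 0: drop X → no win
col 1: drop X → WIN!
col 2: drop X → no win
col 3: drop X → no win
col 4: drop X → no win
col 5: drop X → no win
col 6: drop X → no win

Answer: 1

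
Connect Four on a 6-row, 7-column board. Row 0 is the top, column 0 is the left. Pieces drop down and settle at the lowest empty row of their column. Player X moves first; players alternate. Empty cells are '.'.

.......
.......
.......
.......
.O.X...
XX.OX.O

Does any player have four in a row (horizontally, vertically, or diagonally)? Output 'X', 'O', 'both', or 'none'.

none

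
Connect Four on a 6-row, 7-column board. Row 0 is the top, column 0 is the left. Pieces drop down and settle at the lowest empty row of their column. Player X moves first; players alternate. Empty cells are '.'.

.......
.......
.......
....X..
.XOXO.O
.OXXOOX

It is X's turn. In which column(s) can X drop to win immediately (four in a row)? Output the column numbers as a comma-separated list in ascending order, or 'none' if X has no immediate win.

Answer: none

Derivation:
col 0: drop X → no win
col 1: drop X → no win
col 2: drop X → no win
col 3: drop X → no win
col 4: drop X → no win
col 5: drop X → no win
col 6: drop X → no win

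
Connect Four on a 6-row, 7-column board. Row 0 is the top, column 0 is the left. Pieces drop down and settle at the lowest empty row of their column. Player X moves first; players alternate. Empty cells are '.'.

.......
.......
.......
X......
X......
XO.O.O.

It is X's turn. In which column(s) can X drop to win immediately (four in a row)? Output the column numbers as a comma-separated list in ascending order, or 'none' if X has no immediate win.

col 0: drop X → WIN!
col 1: drop X → no win
col 2: drop X → no win
col 3: drop X → no win
col 4: drop X → no win
col 5: drop X → no win
col 6: drop X → no win

Answer: 0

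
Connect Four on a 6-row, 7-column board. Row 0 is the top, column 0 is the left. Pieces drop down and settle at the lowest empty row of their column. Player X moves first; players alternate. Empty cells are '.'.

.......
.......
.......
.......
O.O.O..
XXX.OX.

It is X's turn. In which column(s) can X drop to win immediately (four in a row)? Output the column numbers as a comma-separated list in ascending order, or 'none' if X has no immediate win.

col 0: drop X → no win
col 1: drop X → no win
col 2: drop X → no win
col 3: drop X → WIN!
col 4: drop X → no win
col 5: drop X → no win
col 6: drop X → no win

Answer: 3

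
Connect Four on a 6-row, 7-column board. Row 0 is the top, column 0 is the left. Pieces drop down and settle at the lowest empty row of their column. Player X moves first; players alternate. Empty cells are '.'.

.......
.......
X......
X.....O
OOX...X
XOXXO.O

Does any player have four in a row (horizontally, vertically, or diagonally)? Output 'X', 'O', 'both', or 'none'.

none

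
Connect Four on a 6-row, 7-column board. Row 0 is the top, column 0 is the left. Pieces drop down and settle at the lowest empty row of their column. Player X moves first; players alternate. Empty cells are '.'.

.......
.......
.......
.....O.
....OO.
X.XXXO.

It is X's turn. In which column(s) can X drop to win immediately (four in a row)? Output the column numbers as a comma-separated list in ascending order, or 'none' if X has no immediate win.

Answer: 1

Derivation:
col 0: drop X → no win
col 1: drop X → WIN!
col 2: drop X → no win
col 3: drop X → no win
col 4: drop X → no win
col 5: drop X → no win
col 6: drop X → no win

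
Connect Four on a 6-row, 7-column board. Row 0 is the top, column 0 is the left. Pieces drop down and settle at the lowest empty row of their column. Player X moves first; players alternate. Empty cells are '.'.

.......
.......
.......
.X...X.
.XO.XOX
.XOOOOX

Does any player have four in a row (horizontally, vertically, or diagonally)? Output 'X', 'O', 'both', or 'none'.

O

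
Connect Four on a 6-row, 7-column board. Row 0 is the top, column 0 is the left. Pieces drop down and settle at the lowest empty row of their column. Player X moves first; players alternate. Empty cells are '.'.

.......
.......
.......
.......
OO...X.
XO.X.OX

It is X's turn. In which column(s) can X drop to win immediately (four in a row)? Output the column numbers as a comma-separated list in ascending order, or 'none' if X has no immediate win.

col 0: drop X → no win
col 1: drop X → no win
col 2: drop X → no win
col 3: drop X → no win
col 4: drop X → no win
col 5: drop X → no win
col 6: drop X → no win

Answer: none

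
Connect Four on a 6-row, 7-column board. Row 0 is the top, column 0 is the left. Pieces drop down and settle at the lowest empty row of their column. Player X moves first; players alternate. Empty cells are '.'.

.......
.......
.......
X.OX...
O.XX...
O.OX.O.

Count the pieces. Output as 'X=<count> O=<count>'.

X=5 O=5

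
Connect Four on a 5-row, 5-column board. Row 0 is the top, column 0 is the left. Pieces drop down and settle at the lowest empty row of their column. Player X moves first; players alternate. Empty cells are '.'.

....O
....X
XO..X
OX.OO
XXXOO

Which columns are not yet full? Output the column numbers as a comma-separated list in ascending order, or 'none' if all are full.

Answer: 0,1,2,3

Derivation:
col 0: top cell = '.' → open
col 1: top cell = '.' → open
col 2: top cell = '.' → open
col 3: top cell = '.' → open
col 4: top cell = 'O' → FULL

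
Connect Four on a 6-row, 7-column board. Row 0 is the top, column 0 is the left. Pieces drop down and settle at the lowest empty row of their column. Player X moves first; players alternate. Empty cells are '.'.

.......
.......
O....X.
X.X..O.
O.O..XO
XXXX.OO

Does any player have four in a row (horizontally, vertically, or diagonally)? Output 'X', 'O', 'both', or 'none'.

X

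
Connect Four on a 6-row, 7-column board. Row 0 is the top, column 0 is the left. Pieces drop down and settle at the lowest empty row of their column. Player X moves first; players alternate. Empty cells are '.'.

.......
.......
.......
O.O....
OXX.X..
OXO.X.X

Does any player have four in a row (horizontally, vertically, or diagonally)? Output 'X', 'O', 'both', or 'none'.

none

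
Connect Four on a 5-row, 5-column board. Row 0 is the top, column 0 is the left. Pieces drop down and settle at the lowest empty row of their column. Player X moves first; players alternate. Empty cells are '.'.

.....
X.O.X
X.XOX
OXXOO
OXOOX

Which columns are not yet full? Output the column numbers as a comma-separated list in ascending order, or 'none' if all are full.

col 0: top cell = '.' → open
col 1: top cell = '.' → open
col 2: top cell = '.' → open
col 3: top cell = '.' → open
col 4: top cell = '.' → open

Answer: 0,1,2,3,4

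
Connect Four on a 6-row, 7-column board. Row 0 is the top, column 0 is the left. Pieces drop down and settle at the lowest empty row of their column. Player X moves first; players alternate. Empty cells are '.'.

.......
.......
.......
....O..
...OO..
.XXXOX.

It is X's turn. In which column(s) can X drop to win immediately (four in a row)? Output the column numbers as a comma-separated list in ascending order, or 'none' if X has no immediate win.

Answer: 0

Derivation:
col 0: drop X → WIN!
col 1: drop X → no win
col 2: drop X → no win
col 3: drop X → no win
col 4: drop X → no win
col 5: drop X → no win
col 6: drop X → no win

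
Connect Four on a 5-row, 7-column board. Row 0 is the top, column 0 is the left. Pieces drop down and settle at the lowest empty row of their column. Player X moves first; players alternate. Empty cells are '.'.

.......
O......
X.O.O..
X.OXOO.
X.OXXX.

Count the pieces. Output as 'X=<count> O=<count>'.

X=7 O=7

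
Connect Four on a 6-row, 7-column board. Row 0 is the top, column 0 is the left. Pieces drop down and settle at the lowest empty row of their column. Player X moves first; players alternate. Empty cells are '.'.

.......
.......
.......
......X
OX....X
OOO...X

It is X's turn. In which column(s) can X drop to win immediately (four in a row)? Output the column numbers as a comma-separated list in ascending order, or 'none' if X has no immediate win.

Answer: 6

Derivation:
col 0: drop X → no win
col 1: drop X → no win
col 2: drop X → no win
col 3: drop X → no win
col 4: drop X → no win
col 5: drop X → no win
col 6: drop X → WIN!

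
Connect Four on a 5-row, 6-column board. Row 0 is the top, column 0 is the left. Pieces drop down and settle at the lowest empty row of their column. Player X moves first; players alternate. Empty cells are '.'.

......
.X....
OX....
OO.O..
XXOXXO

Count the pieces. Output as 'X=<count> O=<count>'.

X=6 O=6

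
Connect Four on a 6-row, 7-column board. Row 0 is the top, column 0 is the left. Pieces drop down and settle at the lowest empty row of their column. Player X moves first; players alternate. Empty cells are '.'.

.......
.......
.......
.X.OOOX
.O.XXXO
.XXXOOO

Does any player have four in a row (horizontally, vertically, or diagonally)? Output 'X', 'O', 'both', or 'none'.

none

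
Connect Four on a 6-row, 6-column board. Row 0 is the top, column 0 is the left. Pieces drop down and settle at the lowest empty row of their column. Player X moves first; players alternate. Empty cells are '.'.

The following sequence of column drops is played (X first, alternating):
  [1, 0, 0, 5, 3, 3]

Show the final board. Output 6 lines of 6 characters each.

Move 1: X drops in col 1, lands at row 5
Move 2: O drops in col 0, lands at row 5
Move 3: X drops in col 0, lands at row 4
Move 4: O drops in col 5, lands at row 5
Move 5: X drops in col 3, lands at row 5
Move 6: O drops in col 3, lands at row 4

Answer: ......
......
......
......
X..O..
OX.X.O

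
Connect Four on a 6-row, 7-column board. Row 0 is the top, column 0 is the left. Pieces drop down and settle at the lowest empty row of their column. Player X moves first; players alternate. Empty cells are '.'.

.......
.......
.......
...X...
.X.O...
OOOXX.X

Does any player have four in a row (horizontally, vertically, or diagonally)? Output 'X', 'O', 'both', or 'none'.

none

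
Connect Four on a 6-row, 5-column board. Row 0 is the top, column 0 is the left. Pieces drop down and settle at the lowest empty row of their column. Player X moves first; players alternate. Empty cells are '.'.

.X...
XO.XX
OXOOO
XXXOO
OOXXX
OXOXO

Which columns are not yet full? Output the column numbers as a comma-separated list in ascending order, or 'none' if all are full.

Answer: 0,2,3,4

Derivation:
col 0: top cell = '.' → open
col 1: top cell = 'X' → FULL
col 2: top cell = '.' → open
col 3: top cell = '.' → open
col 4: top cell = '.' → open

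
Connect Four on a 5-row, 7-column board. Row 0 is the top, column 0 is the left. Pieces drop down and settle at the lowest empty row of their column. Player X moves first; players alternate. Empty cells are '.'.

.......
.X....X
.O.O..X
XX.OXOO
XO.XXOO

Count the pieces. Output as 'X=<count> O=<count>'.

X=9 O=8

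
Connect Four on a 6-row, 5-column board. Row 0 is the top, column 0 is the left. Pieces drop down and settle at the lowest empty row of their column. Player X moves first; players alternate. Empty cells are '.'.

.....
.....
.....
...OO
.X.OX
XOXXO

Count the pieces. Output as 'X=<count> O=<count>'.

X=5 O=5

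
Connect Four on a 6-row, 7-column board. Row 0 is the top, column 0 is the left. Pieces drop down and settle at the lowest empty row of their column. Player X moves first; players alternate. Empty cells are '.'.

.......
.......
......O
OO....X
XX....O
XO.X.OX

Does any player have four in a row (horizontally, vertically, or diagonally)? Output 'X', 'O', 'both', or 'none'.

none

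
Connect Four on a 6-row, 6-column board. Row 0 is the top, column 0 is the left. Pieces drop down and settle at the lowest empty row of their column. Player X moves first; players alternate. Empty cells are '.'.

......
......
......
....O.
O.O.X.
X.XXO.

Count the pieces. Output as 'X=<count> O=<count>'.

X=4 O=4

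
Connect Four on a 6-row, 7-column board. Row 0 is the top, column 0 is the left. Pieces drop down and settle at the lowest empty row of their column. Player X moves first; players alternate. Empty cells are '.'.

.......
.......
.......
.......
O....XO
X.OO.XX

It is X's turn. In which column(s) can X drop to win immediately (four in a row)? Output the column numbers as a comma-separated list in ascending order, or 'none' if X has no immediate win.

Answer: none

Derivation:
col 0: drop X → no win
col 1: drop X → no win
col 2: drop X → no win
col 3: drop X → no win
col 4: drop X → no win
col 5: drop X → no win
col 6: drop X → no win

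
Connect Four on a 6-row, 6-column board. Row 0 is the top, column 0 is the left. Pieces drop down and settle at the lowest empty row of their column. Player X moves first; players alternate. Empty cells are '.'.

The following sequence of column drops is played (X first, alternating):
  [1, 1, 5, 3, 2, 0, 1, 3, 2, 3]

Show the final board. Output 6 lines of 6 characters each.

Move 1: X drops in col 1, lands at row 5
Move 2: O drops in col 1, lands at row 4
Move 3: X drops in col 5, lands at row 5
Move 4: O drops in col 3, lands at row 5
Move 5: X drops in col 2, lands at row 5
Move 6: O drops in col 0, lands at row 5
Move 7: X drops in col 1, lands at row 3
Move 8: O drops in col 3, lands at row 4
Move 9: X drops in col 2, lands at row 4
Move 10: O drops in col 3, lands at row 3

Answer: ......
......
......
.X.O..
.OXO..
OXXO.X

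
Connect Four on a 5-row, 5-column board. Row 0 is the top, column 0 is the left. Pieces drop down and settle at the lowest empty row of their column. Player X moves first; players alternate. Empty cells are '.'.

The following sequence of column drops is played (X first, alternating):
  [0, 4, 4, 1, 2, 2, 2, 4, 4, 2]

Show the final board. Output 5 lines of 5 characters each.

Move 1: X drops in col 0, lands at row 4
Move 2: O drops in col 4, lands at row 4
Move 3: X drops in col 4, lands at row 3
Move 4: O drops in col 1, lands at row 4
Move 5: X drops in col 2, lands at row 4
Move 6: O drops in col 2, lands at row 3
Move 7: X drops in col 2, lands at row 2
Move 8: O drops in col 4, lands at row 2
Move 9: X drops in col 4, lands at row 1
Move 10: O drops in col 2, lands at row 1

Answer: .....
..O.X
..X.O
..O.X
XOX.O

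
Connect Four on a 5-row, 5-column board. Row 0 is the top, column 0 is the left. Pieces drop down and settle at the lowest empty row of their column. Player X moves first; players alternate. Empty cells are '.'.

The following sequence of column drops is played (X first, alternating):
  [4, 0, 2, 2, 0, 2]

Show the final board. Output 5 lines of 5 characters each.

Answer: .....
.....
..O..
X.O..
O.X.X

Derivation:
Move 1: X drops in col 4, lands at row 4
Move 2: O drops in col 0, lands at row 4
Move 3: X drops in col 2, lands at row 4
Move 4: O drops in col 2, lands at row 3
Move 5: X drops in col 0, lands at row 3
Move 6: O drops in col 2, lands at row 2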